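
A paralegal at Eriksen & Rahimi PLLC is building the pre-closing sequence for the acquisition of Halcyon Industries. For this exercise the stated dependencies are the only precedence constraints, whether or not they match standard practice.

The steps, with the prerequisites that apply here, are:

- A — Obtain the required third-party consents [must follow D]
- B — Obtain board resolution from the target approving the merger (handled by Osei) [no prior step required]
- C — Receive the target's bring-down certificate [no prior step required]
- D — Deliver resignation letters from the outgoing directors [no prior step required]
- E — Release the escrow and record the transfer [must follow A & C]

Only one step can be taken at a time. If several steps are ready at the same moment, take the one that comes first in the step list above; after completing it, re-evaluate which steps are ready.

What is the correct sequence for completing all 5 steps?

B → C → D → A → E

Nothing is required for B, C and D. B is listed earlier → B first.
Ready: C and D. C is listed earlier → C.
Next only D has its prerequisites met → D.
Next only A has its prerequisites met → A.
That leaves E as the only ready step → E.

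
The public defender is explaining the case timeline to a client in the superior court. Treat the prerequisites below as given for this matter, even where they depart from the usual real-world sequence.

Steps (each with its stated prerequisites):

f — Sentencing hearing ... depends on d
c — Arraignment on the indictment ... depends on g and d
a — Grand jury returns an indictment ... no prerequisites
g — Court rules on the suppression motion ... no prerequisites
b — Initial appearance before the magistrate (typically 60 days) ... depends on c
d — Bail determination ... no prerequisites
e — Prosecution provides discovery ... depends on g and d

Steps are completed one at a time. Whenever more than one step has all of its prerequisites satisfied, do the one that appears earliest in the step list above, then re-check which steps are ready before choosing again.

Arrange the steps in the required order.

a → g → d → f → c → b → e

Nothing is required for a, g and d. a is listed earlier → a first.
Ready: g and d. g is listed earlier → g.
d is the only step now ready → d.
Ready: f, c and e. f is listed earlier → f.
Ready: c and e. c is listed earlier → c.
b now also ready, so the ready set is {b, e}; b is listed earlier → b.
That leaves e as the only ready step → e.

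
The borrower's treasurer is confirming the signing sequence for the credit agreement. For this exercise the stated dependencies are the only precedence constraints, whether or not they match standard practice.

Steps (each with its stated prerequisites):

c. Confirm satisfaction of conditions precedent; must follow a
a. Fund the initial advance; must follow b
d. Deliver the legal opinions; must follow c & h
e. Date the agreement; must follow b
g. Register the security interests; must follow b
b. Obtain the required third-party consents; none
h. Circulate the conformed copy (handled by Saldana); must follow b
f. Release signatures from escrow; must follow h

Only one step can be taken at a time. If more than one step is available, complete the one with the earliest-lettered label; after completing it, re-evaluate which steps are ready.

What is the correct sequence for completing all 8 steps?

b a c e g h d f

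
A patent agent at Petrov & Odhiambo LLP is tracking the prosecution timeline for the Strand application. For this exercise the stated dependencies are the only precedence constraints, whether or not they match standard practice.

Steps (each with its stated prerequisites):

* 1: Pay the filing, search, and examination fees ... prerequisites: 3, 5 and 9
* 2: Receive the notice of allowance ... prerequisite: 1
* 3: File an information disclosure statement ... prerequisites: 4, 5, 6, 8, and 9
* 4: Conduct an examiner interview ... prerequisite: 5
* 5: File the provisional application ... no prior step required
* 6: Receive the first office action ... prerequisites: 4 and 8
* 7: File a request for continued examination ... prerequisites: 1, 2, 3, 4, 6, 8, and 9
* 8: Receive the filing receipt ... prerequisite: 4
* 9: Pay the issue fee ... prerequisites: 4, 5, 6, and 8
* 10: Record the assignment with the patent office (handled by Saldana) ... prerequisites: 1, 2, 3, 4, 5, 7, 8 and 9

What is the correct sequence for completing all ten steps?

5 → 4 → 8 → 6 → 9 → 3 → 1 → 2 → 7 → 10

Only 5 has no prerequisites, so it is first.
Next only 4 has its prerequisites met → 4.
That leaves 8 as the only ready step → 8.
Next only 6 has its prerequisites met → 6.
9 needed 4, 5, 6 and 8, now all done → 9.
That leaves 3 as the only ready step → 3.
1 needed 3, 5 and 9, now all done → 1.
2 needed 1, now all done → 2.
7 is the only step now ready → 7.
That leaves 10 as the only ready step → 10.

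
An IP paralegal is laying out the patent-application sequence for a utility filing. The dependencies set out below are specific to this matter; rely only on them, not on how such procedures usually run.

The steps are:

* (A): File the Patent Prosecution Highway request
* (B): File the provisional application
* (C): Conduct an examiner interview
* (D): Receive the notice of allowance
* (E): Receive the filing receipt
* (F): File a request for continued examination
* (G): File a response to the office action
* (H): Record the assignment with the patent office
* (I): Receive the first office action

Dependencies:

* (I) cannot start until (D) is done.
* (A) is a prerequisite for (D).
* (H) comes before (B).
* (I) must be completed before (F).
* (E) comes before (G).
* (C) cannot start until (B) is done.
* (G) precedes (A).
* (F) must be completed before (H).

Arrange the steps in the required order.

(E) has no prerequisites → (E) first.
(G) needed (E), now all done → (G).
(A) is the only step now ready → (A).
(D) is the only step now ready → (D).
(I) needed (D), now all done → (I).
(F) is the only step now ready → (F).
Next only (H) has its prerequisites met → (H).
(B) is the only step now ready → (B).
(C) needed (B), now all done → (C).

(E), (G), (A), (D), (I), (F), (H), (B), (C)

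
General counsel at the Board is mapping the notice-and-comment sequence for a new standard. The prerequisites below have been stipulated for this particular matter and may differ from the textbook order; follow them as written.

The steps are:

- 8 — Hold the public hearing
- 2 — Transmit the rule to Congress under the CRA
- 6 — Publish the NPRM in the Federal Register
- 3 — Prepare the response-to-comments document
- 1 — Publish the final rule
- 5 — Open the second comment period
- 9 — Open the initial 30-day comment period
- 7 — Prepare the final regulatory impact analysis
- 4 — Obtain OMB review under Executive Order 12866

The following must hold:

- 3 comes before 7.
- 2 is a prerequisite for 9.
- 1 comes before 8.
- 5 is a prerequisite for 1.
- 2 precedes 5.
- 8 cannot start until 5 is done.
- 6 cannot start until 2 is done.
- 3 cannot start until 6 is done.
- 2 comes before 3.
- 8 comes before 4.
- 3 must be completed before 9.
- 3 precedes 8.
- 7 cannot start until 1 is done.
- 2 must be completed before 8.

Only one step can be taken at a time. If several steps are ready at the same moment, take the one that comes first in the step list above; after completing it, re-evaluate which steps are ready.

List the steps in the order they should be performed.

2 → 6 → 3 → 5 → 1 → 8 → 9 → 7 → 4

2 is the only step with nothing outstanding, so it goes first.
Ready: 6 and 5. 6 is listed earlier → 6.
Now 3 and 5 have their prerequisites met. 3 is listed earlier, so 3 next.
Now 5 and 9 have their prerequisites met. 5 is listed earlier, so 5 next.
1 and 9 are both available; 1 is listed earlier → 1.
8 and 7 now also ready, so the ready set is {8, 9, 7}; 8 is listed earlier → 8.
Ready: 9, 7 and 4. 9 is listed earlier → 9.
7 and 4 are both available; 7 is listed earlier → 7.
4 needed 8, now all done → 4.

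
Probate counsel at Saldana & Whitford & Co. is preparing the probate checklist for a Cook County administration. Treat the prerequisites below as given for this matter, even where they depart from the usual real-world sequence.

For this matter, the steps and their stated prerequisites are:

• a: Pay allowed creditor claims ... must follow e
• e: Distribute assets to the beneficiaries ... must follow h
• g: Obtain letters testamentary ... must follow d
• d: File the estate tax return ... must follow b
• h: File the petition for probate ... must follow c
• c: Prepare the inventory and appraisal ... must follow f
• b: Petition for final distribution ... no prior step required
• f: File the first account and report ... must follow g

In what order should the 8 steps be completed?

b, d, g, f, c, h, e, a

b is the only step with nothing outstanding, so it goes first.
d needed b, now all done → d.
g is the only step now ready → g.
f needed g, now all done → f.
c needed f, now all done → c.
h needed c, now all done → h.
That leaves e as the only ready step → e.
That leaves a as the only ready step → a.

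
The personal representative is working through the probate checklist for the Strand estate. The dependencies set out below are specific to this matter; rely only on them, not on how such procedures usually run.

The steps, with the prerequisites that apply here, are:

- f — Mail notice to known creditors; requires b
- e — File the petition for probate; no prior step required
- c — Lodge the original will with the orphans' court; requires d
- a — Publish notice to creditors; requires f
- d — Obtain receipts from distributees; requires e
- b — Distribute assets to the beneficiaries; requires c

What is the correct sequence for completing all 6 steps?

e is the only step with nothing outstanding, so it goes first.
That leaves d as the only ready step → d.
c is the only step now ready → c.
That leaves b as the only ready step → b.
Next only f has its prerequisites met → f.
That leaves a as the only ready step → a.

e → d → c → b → f → a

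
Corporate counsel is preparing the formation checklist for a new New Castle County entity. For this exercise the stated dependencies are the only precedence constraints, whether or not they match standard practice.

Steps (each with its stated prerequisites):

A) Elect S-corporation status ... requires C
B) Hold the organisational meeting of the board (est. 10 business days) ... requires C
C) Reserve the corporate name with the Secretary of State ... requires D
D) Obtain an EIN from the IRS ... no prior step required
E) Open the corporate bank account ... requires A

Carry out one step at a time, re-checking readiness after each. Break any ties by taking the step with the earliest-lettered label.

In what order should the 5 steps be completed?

D is the only step with nothing outstanding, so it goes first.
Next only C has its prerequisites met → C.
A and B are both available; A has the earlier label → A.
Now B and E have their prerequisites met. B has the earlier label, so B next.
E needed A, now all done → E.

D C A B E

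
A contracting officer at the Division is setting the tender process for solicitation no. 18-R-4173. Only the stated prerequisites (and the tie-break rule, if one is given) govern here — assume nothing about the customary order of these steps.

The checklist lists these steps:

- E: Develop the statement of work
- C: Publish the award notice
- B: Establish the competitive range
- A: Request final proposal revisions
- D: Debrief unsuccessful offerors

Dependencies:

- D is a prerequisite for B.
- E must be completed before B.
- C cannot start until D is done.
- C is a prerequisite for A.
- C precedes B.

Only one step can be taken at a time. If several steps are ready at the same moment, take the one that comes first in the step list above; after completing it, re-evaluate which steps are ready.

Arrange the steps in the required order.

E and D have no prerequisites; E is listed earlier, so E is first.
D is the only step now ready → D.
C is the only step now ready → C.
Ready: B and A. B is listed earlier → B.
A needed C, now all done → A.

E D C B A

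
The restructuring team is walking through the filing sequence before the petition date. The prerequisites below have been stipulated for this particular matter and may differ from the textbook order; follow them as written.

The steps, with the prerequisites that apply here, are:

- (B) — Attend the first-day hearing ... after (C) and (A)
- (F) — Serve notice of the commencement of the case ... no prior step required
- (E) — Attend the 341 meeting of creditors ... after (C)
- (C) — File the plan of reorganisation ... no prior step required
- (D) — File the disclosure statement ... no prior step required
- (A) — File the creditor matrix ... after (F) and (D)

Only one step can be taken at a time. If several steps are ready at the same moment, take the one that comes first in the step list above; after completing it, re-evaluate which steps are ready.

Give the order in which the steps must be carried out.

(F), (C), (E), (D), (A), (B)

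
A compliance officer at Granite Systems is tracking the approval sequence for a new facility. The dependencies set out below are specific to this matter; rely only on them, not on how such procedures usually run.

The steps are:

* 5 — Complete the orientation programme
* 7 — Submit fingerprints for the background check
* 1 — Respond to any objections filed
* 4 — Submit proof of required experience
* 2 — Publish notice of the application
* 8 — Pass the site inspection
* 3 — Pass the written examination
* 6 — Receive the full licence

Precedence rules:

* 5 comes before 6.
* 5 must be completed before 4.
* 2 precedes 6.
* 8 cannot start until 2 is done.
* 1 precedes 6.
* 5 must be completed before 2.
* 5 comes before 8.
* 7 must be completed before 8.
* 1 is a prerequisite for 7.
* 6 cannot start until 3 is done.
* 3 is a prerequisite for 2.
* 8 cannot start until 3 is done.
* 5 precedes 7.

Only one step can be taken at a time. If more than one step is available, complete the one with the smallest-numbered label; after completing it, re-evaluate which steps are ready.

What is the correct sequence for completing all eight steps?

Nothing is required for 1, 3 and 5. 1 has the earlier label → 1 first.
Now 3 and 5 have their prerequisites met. 3 has the earlier label, so 3 next.
Next only 5 has its prerequisites met → 5.
Now 2, 4 and 7 have their prerequisites met. 2 has the earlier label, so 2 next.
Now 4, 6 and 7 have their prerequisites met. 4 has the earlier label, so 4 next.
Now 6 and 7 have their prerequisites met. 6 has the earlier label, so 6 next.
7 needed 1 and 5, now all done → 7.
8 needed 2, 3, 5 and 7, now all done → 8.

1, 3, 5, 2, 4, 6, 7, 8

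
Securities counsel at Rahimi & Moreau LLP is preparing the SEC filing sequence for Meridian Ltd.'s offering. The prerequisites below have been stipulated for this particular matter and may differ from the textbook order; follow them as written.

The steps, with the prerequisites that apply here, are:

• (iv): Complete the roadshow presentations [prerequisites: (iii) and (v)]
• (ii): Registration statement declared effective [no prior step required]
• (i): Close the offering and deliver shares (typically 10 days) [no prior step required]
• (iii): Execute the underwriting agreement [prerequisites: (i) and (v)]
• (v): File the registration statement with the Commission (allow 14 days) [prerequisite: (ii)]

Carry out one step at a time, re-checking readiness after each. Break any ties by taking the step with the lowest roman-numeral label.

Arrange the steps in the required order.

(i) (ii) (v) (iii) (iv)

(i) and (ii) have no prerequisites; (i) has the earlier label, so (i) is first.
Next only (ii) has its prerequisites met → (ii).
(v) needed (ii), now all done → (v).
Next only (iii) has its prerequisites met → (iii).
Next only (iv) has its prerequisites met → (iv).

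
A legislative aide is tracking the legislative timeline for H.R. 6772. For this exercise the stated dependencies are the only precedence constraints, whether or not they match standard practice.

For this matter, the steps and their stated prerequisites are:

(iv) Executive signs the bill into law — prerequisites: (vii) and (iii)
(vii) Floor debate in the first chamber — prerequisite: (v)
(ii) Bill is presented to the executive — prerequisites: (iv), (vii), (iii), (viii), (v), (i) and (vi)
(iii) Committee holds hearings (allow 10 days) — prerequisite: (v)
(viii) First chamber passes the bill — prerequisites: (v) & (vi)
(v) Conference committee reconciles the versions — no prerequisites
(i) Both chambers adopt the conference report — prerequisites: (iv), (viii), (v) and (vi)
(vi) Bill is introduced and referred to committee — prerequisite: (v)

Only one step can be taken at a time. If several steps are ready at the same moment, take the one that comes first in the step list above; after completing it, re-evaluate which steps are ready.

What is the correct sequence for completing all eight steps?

(v) (vii) (iii) (iv) (vi) (viii) (i) (ii)

Only (v) has no prerequisites, so it is first.
Ready: (vii), (iii) and (vi). (vii) is listed earlier → (vii).
Now (iii) and (vi) have their prerequisites met. (iii) is listed earlier, so (iii) next.
Ready: (iv) and (vi). (iv) is listed earlier → (iv).
(vi) is the only step now ready → (vi).
That leaves (viii) as the only ready step → (viii).
(i) is the only step now ready → (i).
(ii) needed (iv), (vii), (iii), (viii), (v), (i) and (vi), now all done → (ii).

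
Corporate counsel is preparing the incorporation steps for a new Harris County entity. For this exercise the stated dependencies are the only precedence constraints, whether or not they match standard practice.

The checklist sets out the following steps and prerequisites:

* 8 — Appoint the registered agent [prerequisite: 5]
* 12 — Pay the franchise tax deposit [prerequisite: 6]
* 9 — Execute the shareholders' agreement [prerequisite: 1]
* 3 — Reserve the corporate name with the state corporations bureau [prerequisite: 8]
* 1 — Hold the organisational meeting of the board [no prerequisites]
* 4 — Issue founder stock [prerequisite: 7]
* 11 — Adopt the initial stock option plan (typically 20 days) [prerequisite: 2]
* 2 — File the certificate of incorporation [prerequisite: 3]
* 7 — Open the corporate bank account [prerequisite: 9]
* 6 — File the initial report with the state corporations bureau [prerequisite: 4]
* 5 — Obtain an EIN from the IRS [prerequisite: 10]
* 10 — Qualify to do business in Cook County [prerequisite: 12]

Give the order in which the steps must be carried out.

Only 1 has no prerequisites, so it is first.
That leaves 9 as the only ready step → 9.
Next only 7 has its prerequisites met → 7.
4 needed 7, now all done → 4.
6 needed 4, now all done → 6.
That leaves 12 as the only ready step → 12.
Next only 10 has its prerequisites met → 10.
5 needed 10, now all done → 5.
8 needed 5, now all done → 8.
That leaves 3 as the only ready step → 3.
2 needed 3, now all done → 2.
11 needed 2, now all done → 11.

1 → 9 → 7 → 4 → 6 → 12 → 10 → 5 → 8 → 3 → 2 → 11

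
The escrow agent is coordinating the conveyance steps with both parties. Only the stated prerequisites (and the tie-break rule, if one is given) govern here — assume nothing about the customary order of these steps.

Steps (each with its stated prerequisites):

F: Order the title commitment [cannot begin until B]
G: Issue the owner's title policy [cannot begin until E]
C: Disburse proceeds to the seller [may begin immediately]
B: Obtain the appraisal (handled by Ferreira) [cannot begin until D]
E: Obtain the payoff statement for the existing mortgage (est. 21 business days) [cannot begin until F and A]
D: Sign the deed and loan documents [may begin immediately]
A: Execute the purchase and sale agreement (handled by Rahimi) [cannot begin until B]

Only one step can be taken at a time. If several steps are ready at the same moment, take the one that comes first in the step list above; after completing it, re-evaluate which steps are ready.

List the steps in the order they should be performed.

C, D, B, F, A, E, G

Nothing is required for C and D. C is listed earlier → C first.
That leaves D as the only ready step → D.
B is the only step now ready → B.
F and A are both available; F is listed earlier → F.
Next only A has its prerequisites met → A.
E needed F and A, now all done → E.
G needed E, now all done → G.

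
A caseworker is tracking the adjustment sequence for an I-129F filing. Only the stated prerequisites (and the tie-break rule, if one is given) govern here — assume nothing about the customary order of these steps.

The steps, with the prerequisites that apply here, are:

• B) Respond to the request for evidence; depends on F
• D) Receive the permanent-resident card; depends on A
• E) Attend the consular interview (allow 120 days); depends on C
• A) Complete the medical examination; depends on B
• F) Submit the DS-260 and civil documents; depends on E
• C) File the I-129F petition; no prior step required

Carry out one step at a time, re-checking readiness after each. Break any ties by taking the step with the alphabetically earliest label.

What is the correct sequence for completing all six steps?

C is the only step with nothing outstanding, so it goes first.
E is the only step now ready → E.
Next only F has its prerequisites met → F.
Next only B has its prerequisites met → B.
Next only A has its prerequisites met → A.
D is the only step now ready → D.

C → E → F → B → A → D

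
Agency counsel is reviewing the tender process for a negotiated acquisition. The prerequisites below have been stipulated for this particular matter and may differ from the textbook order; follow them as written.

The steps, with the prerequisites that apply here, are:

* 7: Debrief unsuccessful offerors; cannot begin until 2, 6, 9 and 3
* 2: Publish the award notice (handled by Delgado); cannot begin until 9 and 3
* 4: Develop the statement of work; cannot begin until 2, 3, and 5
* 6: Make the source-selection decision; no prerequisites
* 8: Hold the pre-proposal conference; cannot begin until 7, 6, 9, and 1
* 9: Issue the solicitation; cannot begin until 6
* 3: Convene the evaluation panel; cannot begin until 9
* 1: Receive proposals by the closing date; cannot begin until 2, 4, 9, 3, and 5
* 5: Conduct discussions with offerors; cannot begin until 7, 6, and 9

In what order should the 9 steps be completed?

6 → 9 → 3 → 2 → 7 → 5 → 4 → 1 → 8

6 has no prerequisites → 6 first.
That leaves 9 as the only ready step → 9.
3 is the only step now ready → 3.
2 is the only step now ready → 2.
That leaves 7 as the only ready step → 7.
Next only 5 has its prerequisites met → 5.
4 is the only step now ready → 4.
1 needed 2, 4, 9, 3 and 5, now all done → 1.
That leaves 8 as the only ready step → 8.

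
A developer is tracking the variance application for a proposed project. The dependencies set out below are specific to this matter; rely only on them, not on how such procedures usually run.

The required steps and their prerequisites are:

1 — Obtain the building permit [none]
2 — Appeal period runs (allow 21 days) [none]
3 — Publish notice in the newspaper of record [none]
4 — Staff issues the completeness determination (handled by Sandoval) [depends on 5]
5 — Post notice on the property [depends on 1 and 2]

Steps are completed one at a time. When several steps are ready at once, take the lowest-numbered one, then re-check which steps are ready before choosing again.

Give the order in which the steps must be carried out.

Nothing is required for 1, 2 and 3. 1 has the earlier label → 1 first.
2 and 3 are both available; 2 has the earlier label → 2.
3 and 5 are both available; 3 has the earlier label → 3.
5 needed 1 and 2, now all done → 5.
Next only 4 has its prerequisites met → 4.

1, 2, 3, 5, 4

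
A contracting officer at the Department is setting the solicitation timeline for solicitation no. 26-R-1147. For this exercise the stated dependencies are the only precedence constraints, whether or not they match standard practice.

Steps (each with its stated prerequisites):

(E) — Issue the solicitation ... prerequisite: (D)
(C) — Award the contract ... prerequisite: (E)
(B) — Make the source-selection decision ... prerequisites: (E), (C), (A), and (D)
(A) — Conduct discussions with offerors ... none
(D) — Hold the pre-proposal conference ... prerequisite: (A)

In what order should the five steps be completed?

(A) is the only step with nothing outstanding, so it goes first.
(D) needed (A), now all done → (D).
That leaves (E) as the only ready step → (E).
(C) is the only step now ready → (C).
(B) needed (E), (C), (A) and (D), now all done → (B).

(A), (D), (E), (C), (B)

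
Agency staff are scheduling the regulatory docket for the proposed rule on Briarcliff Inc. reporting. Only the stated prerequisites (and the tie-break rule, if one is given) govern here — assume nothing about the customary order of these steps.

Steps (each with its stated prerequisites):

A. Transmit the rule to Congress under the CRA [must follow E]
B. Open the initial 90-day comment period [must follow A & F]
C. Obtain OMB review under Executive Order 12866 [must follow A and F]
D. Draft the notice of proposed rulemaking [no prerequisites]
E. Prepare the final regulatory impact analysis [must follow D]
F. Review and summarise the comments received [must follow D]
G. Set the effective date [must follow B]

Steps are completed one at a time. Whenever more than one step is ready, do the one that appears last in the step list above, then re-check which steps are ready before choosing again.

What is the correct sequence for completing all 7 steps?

D → F → E → A → C → B → G

Only D has no prerequisites, so it is first.
F and E are both available; F is listed later → F.
Next only E has its prerequisites met → E.
A needed E, now all done → A.
Ready: C and B. C is listed later → C.
B needed F and A, now all done → B.
That leaves G as the only ready step → G.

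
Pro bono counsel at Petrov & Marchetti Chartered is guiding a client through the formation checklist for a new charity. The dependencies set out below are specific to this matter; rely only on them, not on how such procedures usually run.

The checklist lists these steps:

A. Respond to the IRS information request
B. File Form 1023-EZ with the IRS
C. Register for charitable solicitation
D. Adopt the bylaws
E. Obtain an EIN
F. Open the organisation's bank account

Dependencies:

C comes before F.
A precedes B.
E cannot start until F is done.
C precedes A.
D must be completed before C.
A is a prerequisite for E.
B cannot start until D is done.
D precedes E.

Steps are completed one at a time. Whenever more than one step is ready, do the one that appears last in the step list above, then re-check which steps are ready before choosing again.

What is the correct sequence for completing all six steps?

D C F A E B

Only D has no prerequisites, so it is first.
Next only C has its prerequisites met → C.
Now F and A have their prerequisites met. F is listed later, so F next.
Next only A has its prerequisites met → A.
Ready: E and B. E is listed later → E.
That leaves B as the only ready step → B.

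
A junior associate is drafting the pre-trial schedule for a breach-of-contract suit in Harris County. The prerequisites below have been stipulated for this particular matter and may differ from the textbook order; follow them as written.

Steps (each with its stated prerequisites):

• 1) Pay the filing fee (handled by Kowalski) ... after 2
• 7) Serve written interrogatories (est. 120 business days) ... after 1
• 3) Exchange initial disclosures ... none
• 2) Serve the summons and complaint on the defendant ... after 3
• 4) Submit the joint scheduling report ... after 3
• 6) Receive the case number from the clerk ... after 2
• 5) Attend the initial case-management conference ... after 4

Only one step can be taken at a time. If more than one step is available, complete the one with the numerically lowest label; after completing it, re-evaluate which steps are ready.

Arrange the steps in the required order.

Only 3 has no prerequisites, so it is first.
Ready: 2 and 4. 2 has the earlier label → 2.
1 and 6 now also ready, so the ready set is {1, 4, 6}; 1 has the earlier label → 1.
4, 6 and 7 are all available; 4 has the earlier label → 4.
5 now also ready, so the ready set is {5, 6, 7}; 5 has the earlier label → 5.
6 and 7 are both available; 6 has the earlier label → 6.
7 needed 1, now all done → 7.

3 2 1 4 5 6 7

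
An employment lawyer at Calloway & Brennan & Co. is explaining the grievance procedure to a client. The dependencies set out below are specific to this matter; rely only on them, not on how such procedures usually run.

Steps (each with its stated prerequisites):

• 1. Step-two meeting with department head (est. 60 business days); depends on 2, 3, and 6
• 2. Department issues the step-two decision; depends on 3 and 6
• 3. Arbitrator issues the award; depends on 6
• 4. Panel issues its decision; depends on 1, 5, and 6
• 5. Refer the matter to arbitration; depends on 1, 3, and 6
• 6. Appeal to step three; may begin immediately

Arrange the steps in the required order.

6 has no prerequisites → 6 first.
3 needed 6, now all done → 3.
That leaves 2 as the only ready step → 2.
1 is the only step now ready → 1.
5 needed 1, 3 and 6, now all done → 5.
4 needed 1, 5 and 6, now all done → 4.

6 → 3 → 2 → 1 → 5 → 4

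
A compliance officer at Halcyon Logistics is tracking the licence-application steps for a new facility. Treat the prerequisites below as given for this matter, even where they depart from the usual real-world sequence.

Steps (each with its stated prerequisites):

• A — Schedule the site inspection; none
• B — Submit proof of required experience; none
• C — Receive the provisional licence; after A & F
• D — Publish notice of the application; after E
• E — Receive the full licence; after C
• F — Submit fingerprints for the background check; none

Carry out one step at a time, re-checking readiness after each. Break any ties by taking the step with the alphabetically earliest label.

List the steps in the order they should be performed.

Nothing is required for A, B and F. A has the earlier label → A first.
B and F are both available; B has the earlier label → B.
Next only F has its prerequisites met → F.
C needed A and F, now all done → C.
E is the only step now ready → E.
D needed E, now all done → D.

A, B, F, C, E, D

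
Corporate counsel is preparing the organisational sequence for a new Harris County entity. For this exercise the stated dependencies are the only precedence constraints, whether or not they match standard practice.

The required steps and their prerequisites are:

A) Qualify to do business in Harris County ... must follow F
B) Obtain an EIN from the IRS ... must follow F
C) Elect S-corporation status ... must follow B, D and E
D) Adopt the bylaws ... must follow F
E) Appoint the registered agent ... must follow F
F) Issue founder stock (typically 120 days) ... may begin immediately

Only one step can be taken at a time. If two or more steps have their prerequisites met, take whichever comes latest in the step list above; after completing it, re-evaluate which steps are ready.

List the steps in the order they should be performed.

F, E, D, B, C, A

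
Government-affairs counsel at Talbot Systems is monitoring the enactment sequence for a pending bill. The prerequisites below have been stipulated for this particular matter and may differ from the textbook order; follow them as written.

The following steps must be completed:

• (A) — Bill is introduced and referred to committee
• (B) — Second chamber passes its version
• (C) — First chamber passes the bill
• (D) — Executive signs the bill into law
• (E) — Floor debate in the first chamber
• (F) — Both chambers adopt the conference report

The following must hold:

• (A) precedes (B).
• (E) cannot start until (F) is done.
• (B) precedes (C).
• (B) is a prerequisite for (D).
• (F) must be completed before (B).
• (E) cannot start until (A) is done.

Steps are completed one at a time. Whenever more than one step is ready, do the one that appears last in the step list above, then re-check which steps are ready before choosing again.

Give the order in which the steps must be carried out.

(F), (A), (E), (B), (D), (C)

(F) and (A) have no prerequisites; (F) is listed later, so (F) is first.
Next only (A) has its prerequisites met → (A).
(E) and (B) are both available; (E) is listed later → (E).
(B) needed (F) and (A), now all done → (B).
Now (D) and (C) have their prerequisites met. (D) is listed later, so (D) next.
That leaves (C) as the only ready step → (C).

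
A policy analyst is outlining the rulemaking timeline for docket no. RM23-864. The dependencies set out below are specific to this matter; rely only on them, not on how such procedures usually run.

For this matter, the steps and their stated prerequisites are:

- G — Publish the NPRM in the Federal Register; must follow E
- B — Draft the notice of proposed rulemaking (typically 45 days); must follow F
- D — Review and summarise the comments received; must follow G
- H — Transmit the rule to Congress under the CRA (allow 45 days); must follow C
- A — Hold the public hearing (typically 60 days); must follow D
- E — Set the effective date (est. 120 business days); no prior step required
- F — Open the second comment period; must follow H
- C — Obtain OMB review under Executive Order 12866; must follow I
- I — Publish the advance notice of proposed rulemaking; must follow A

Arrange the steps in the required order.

E, G, D, A, I, C, H, F, B

E is the only step with nothing outstanding, so it goes first.
G needed E, now all done → G.
D is the only step now ready → D.
Next only A has its prerequisites met → A.
I needed A, now all done → I.
C needed I, now all done → C.
That leaves H as the only ready step → H.
That leaves F as the only ready step → F.
That leaves B as the only ready step → B.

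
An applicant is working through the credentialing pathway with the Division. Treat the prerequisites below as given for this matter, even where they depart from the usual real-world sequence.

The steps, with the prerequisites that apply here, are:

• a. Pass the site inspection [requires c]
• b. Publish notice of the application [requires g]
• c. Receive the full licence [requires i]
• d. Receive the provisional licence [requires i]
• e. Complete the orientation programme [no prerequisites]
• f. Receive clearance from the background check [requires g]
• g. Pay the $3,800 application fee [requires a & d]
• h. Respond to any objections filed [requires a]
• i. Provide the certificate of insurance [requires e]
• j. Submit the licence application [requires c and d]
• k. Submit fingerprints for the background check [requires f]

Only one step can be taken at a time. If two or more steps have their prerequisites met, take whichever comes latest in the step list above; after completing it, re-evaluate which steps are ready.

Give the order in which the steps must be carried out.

e → i → d → c → j → a → h → g → f → k → b

Only e has no prerequisites, so it is first.
That leaves i as the only ready step → i.
Ready: d and c. d is listed later → d.
That leaves c as the only ready step → c.
Now j and a have their prerequisites met. j is listed later, so j next.
That leaves a as the only ready step → a.
Ready: h and g. h is listed later → h.
g is the only step now ready → g.
f and b are both available; f is listed later → f.
Ready: k and b. k is listed later → k.
That leaves b as the only ready step → b.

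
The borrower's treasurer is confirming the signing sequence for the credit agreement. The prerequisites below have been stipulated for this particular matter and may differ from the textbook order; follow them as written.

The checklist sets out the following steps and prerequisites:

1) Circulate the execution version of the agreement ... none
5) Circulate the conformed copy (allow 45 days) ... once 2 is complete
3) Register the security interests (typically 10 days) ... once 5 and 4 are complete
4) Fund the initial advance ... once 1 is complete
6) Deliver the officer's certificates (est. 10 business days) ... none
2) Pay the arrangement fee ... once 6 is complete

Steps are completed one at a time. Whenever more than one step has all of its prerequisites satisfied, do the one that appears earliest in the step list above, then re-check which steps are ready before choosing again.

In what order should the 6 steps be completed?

1, 4, 6, 2, 5, 3

1 and 6 have no prerequisites; 1 is listed earlier, so 1 is first.
4 now also ready, so the ready set is {4, 6}; 4 is listed earlier → 4.
6 is the only step now ready → 6.
That leaves 2 as the only ready step → 2.
5 is the only step now ready → 5.
Next only 3 has its prerequisites met → 3.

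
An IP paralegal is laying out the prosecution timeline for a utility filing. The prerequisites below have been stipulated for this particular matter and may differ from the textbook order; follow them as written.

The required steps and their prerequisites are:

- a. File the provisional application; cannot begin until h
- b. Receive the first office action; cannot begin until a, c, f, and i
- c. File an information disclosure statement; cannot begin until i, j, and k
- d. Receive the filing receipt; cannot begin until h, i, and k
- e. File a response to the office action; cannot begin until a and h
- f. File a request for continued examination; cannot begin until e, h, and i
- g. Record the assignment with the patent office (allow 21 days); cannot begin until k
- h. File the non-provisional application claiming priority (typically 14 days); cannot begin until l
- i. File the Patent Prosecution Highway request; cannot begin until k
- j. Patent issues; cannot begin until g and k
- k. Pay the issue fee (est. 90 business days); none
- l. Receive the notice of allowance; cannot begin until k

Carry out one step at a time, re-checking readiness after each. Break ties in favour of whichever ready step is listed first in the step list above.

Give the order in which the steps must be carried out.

k g i j c l h a d e f b

k has no prerequisites → k first.
g, i and l are all available; g is listed earlier → g.
Ready: i, j and l. i is listed earlier → i.
j and l are both available; j is listed earlier → j.
c and l are both available; c is listed earlier → c.
l needed k, now all done → l.
h needed l, now all done → h.
Now a and d have their prerequisites met. a is listed earlier, so a next.
Now d and e have their prerequisites met. d is listed earlier, so d next.
e needed a and h, now all done → e.
Next only f has its prerequisites met → f.
Next only b has its prerequisites met → b.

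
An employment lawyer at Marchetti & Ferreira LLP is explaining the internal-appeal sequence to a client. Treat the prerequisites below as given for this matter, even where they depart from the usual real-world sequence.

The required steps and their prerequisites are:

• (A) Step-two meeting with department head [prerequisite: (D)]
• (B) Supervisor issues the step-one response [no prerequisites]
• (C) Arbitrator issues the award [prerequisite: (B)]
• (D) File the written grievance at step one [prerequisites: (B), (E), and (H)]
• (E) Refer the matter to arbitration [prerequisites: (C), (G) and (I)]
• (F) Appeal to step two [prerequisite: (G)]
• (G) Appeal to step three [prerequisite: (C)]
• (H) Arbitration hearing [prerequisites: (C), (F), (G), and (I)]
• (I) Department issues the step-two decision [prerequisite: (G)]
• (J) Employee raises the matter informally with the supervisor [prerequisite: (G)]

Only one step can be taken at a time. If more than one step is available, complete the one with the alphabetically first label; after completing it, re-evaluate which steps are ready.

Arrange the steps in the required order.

(B) has no prerequisites → (B) first.
Next only (C) has its prerequisites met → (C).
(G) needed (C), now all done → (G).
(F), (I) and (J) are all available; (F) has the earlier label → (F).
Now (I) and (J) have their prerequisites met. (I) has the earlier label, so (I) next.
(E) and (H) now also ready, so the ready set is {(E), (H), (J)}; (E) has the earlier label → (E).
Ready: (H) and (J). (H) has the earlier label → (H).
(D) now also ready, so the ready set is {(D), (J)}; (D) has the earlier label → (D).
(A) now also ready, so the ready set is {(A), (J)}; (A) has the earlier label → (A).
(J) needed (G), now all done → (J).

(B), (C), (G), (F), (I), (E), (H), (D), (A), (J)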